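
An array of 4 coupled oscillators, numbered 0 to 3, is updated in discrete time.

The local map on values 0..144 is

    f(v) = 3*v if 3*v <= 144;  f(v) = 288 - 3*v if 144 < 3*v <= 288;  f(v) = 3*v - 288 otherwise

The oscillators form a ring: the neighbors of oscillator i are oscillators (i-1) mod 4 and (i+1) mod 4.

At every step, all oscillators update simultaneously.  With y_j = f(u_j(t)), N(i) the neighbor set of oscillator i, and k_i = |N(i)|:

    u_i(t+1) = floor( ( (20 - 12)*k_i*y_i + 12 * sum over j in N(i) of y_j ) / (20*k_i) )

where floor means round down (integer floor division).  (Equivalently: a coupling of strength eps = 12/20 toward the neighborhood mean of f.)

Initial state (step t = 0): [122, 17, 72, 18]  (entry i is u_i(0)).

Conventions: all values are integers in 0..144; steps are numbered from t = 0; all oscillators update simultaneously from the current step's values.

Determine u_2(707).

Simulating step by step:
t=0: [122, 17, 72, 18]
t=1: [62, 65, 60, 66]
t=2: [95, 100, 98, 99]
t=3: [7, 7, 8, 6]
t=4: [20, 21, 21, 20]
t=5: [60, 62, 62, 60]
t=6: [106, 103, 103, 106]
t=7: [27, 23, 23, 27]
t=8: [77, 72, 72, 77]
t=9: [61, 67, 67, 61]
t=10: [99, 92, 92, 99]
t=11: [9, 11, 11, 9]
t=12: [28, 31, 31, 28]
t=13: [86, 90, 90, 86]
t=14: [26, 21, 21, 26]
t=15: [73, 67, 67, 73]
t=16: [74, 81, 81, 74]
t=17: [59, 51, 51, 59]
t=18: [118, 127, 127, 118]
t=19: [74, 84, 84, 74]
t=20: [57, 45, 45, 57]
t=21: [122, 129, 129, 122]
t=22: [84, 92, 92, 84]
t=23: [28, 19, 19, 28]
t=24: [75, 65, 65, 75]
t=25: [72, 84, 84, 72]
t=26: [61, 46, 46, 61]
t=27: [114, 128, 128, 114]
t=28: [66, 83, 83, 66]
t=29: [74, 54, 54, 74]
t=30: [84, 108, 108, 84]
t=31: [36, 36, 36, 36]
t=32: [108, 108, 108, 108]
t=33: [36, 36, 36, 36]

Answer: u_2(707) = 36
Key observation: The state at step 31, [36, 36, 36, 36], reappears at step 33: the system is in a cycle of period 2 from step 31 on.  Therefore the state at step 707 equals the state at step 31 + ((707 - 31) mod 2) = 31, which is [36, 36, 36, 36].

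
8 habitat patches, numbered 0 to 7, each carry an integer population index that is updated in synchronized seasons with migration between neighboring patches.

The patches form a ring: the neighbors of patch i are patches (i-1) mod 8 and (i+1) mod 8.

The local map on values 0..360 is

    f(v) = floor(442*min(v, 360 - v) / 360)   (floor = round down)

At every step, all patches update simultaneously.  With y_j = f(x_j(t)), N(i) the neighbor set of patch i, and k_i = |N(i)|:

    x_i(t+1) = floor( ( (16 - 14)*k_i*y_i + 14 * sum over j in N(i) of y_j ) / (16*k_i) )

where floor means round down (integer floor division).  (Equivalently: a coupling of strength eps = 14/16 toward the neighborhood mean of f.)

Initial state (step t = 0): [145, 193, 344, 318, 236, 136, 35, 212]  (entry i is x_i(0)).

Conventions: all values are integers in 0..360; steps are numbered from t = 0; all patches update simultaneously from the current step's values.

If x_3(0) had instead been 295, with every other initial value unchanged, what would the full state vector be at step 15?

Simulating step by step:
t=0: [145, 193, 344, 295, 236, 136, 35, 212]
t=1: [191, 111, 126, 84, 126, 105, 157, 118]
t=2: [148, 174, 123, 147, 120, 167, 143, 192]
t=3: [205, 171, 190, 152, 186, 166, 201, 181]
t=4: [211, 200, 198, 207, 196, 203, 209, 195]
t=5: [196, 190, 192, 197, 190, 192, 195, 185]
t=6: [209, 204, 204, 206, 203, 205, 209, 203]
t=7: [190, 188, 190, 191, 189, 188, 190, 185]
t=8: [211, 208, 208, 208, 209, 208, 211, 208]
t=9: [185, 184, 186, 185, 185, 183, 185, 182]
t=10: [216, 213, 214, 213, 215, 214, 217, 214]
t=11: [179, 177, 179, 178, 179, 176, 178, 175]
t=12: [215, 218, 217, 218, 217, 218, 215, 217]
t=13: [174, 176, 174, 174, 174, 176, 174, 177]
t=14: [216, 213, 214, 213, 214, 213, 216, 213]
t=15: [179, 177, 179, 179, 179, 177, 179, 176]

Answer: [179, 177, 179, 179, 179, 177, 179, 176]
Key observation: This trace re-runs the system from the modified initial state.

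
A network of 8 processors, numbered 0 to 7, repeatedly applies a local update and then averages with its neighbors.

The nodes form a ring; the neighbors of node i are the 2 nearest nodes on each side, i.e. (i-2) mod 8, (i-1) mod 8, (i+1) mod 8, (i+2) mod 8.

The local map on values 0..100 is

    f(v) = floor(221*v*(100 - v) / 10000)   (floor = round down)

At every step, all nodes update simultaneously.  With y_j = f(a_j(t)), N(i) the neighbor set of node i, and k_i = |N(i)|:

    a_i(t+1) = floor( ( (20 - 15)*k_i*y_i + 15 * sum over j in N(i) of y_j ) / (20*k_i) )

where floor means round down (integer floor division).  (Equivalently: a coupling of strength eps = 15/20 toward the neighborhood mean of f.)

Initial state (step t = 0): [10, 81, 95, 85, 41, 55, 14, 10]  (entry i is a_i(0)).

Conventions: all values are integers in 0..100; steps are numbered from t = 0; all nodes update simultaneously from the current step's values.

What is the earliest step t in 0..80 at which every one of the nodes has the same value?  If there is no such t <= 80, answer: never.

Simulating step by step:
t=0: [10, 81, 95, 85, 41, 55, 14, 10]  (not all equal)
t=1: [21, 22, 27, 35, 35, 37, 33, 29]  (not all equal)
t=2: [41, 41, 43, 46, 48, 48, 46, 43]  (not all equal)
t=3: [53, 53, 53, 54, 54, 54, 54, 53]  (not all equal)
t=4: [54, 54, 54, 54, 54, 54, 54, 54]  (all equal)

Answer: 4
Key observation: Synchronization is absorbing here: once all nodes are equal they stay equal, and step 4 is the first all-equal step.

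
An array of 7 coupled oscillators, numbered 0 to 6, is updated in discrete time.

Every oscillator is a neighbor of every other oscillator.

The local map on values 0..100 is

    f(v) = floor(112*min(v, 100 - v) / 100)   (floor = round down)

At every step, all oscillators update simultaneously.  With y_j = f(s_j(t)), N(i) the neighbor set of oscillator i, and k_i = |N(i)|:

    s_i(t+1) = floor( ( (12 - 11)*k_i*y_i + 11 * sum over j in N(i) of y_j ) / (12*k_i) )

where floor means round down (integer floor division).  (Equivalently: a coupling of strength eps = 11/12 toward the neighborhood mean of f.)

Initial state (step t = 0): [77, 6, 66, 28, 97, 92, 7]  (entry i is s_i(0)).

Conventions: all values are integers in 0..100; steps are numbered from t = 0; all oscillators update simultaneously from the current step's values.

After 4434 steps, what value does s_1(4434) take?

Answer: s_1(4434) = 53
Key observation: The state at step 13, [52, 52, 52, 52, 52, 52, 52], reappears at step 15: the system is in a cycle of period 2 from step 13 on.  Therefore the state at step 4434 equals the state at step 13 + ((4434 - 13) mod 2) = 14, which is [53, 53, 53, 53, 53, 53, 53].

Derivation:
t=0: [77, 6, 66, 28, 97, 92, 7]
t=1: [16, 17, 15, 15, 17, 17, 17]
t=2: [17, 17, 17, 17, 17, 17, 17]
t=3: [19, 19, 19, 19, 19, 19, 19]
t=4: [21, 21, 21, 21, 21, 21, 21]
t=5: [23, 23, 23, 23, 23, 23, 23]
t=6: [25, 25, 25, 25, 25, 25, 25]
t=7: [28, 28, 28, 28, 28, 28, 28]
t=8: [31, 31, 31, 31, 31, 31, 31]
t=9: [34, 34, 34, 34, 34, 34, 34]
t=10: [38, 38, 38, 38, 38, 38, 38]
t=11: [42, 42, 42, 42, 42, 42, 42]
t=12: [47, 47, 47, 47, 47, 47, 47]
t=13: [52, 52, 52, 52, 52, 52, 52]
t=14: [53, 53, 53, 53, 53, 53, 53]
t=15: [52, 52, 52, 52, 52, 52, 52]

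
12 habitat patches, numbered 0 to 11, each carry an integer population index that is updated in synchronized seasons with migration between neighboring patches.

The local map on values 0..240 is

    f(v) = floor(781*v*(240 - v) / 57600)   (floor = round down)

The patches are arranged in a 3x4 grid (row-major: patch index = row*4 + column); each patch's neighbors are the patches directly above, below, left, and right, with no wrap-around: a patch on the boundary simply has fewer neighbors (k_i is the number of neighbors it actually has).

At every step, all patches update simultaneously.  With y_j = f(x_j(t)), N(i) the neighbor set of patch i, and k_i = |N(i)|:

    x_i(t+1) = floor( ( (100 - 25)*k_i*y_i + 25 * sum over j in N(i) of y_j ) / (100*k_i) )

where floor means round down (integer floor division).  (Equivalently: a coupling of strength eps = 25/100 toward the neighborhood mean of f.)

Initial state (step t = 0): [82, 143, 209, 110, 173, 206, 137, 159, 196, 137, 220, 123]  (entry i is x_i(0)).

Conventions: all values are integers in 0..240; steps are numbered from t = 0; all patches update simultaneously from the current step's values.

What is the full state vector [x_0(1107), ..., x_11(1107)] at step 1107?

Answer: [118, 118, 118, 118, 118, 118, 118, 118, 118, 118, 118, 118]
Key observation: The state at step 22, [195, 195, 195, 195, 195, 195, 195, 195, 195, 195, 195, 195], reappears at step 24: the system is in a cycle of period 2 from step 22 on.  Therefore the state at step 1107 equals the state at step 22 + ((1107 - 22) mod 2) = 23, which is [118, 118, 118, 118, 118, 118, 118, 118, 118, 118, 118, 118].

Derivation:
t=0: [82, 143, 209, 110, 173, 206, 137, 159, 196, 137, 220, 123]
t=1: [174, 170, 112, 177, 149, 115, 169, 178, 130, 165, 92, 175]
t=2: [159, 166, 185, 156, 182, 187, 166, 150, 188, 172, 178, 157]
t=3: [169, 161, 145, 172, 143, 140, 162, 180, 136, 153, 153, 173]
t=4: [166, 173, 181, 160, 186, 186, 172, 150, 189, 181, 177, 158]
t=5: [161, 154, 148, 170, 138, 139, 156, 179, 132, 142, 153, 173]
t=6: [175, 179, 181, 162, 188, 188, 176, 152, 192, 187, 178, 158]
t=7: [150, 146, 147, 168, 133, 134, 151, 177, 126, 134, 150, 172]
t=8: [184, 186, 183, 165, 191, 191, 180, 155, 193, 191, 181, 160]
t=9: [137, 135, 143, 165, 126, 127, 146, 174, 123, 127, 145, 170]
t=10: [191, 191, 186, 168, 193, 193, 184, 159, 194, 193, 184, 163]
t=11: [125, 126, 137, 161, 122, 123, 139, 169, 121, 123, 140, 166]
t=12: [194, 193, 189, 173, 194, 194, 188, 165, 195, 194, 187, 168]
t=13: [121, 122, 131, 154, 120, 121, 133, 163, 118, 121, 135, 160]
t=14: [195, 194, 191, 179, 195, 194, 190, 172, 195, 194, 190, 175]
t=15: [118, 121, 127, 146, 118, 121, 129, 154, 118, 121, 129, 151]
t=16: [195, 194, 193, 186, 195, 194, 193, 181, 195, 194, 193, 183]
t=17: [118, 120, 123, 135, 118, 120, 123, 141, 118, 120, 123, 139]
t=18: [195, 195, 194, 192, 195, 195, 194, 189, 195, 195, 194, 190]
t=19: [118, 118, 121, 124, 118, 118, 121, 128, 118, 118, 121, 127]
t=20: [195, 195, 195, 194, 195, 195, 194, 194, 195, 195, 194, 194]
t=21: [118, 118, 118, 120, 118, 118, 120, 121, 118, 118, 120, 121]
t=22: [195, 195, 195, 195, 195, 195, 195, 195, 195, 195, 195, 195]
t=23: [118, 118, 118, 118, 118, 118, 118, 118, 118, 118, 118, 118]
t=24: [195, 195, 195, 195, 195, 195, 195, 195, 195, 195, 195, 195]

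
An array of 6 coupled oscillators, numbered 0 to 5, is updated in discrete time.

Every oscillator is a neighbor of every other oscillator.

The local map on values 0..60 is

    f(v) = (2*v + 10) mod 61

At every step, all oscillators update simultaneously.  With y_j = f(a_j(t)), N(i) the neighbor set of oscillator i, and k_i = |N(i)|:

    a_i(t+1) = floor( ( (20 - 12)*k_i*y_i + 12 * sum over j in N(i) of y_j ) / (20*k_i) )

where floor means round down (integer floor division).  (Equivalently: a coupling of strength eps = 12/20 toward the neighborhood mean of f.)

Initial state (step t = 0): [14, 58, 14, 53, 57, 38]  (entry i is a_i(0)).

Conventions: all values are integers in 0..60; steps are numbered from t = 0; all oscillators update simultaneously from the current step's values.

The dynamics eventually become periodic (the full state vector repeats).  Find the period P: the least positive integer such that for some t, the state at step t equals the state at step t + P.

Answer: 19
Key observation: The state at step 16, [29, 20, 29, 29, 20, 29], reappears at step 35 — and no state repeats earlier — so the cycle the system enters has period 19.

Derivation:
t=0: [14, 58, 14, 53, 57, 38]
t=1: [30, 20, 30, 34, 20, 26]
t=2: [18, 30, 18, 21, 30, 16]
t=3: [37, 27, 37, 39, 27, 36]
t=4: [18, 12, 18, 19, 12, 17]
t=5: [43, 39, 43, 43, 39, 42]
t=6: [32, 30, 32, 32, 30, 32]
t=7: [12, 10, 12, 12, 10, 12]
t=8: [33, 31, 33, 33, 31, 33]
t=9: [14, 12, 14, 14, 12, 14]
t=10: [37, 35, 37, 37, 35, 37]
t=11: [22, 20, 22, 22, 20, 22]
t=12: [53, 51, 53, 53, 51, 53]
t=13: [54, 52, 54, 54, 52, 54]
t=14: [56, 54, 56, 56, 54, 56]
t=15: [13, 29, 13, 13, 29, 13]
t=16: [29, 20, 29, 29, 20, 29]
t=17: [17, 29, 17, 17, 29, 17]
t=18: [35, 24, 35, 35, 24, 35]
t=19: [28, 39, 28, 28, 39, 28]
t=20: [10, 16, 10, 10, 16, 10]
t=21: [32, 36, 32, 32, 36, 32]
t=22: [14, 17, 14, 14, 17, 14]
t=23: [39, 41, 39, 39, 41, 39]
t=24: [27, 29, 27, 27, 29, 27]
t=25: [3, 5, 3, 3, 5, 3]
t=26: [16, 18, 16, 16, 18, 16]
t=27: [42, 44, 42, 42, 44, 42]
t=28: [33, 35, 33, 33, 35, 33]
t=29: [15, 17, 15, 15, 17, 15]
t=30: [40, 42, 40, 40, 42, 40]
t=31: [29, 31, 29, 29, 31, 29]
t=32: [7, 9, 7, 7, 9, 7]
t=33: [24, 26, 24, 24, 26, 24]
t=34: [44, 28, 44, 44, 28, 44]
t=35: [29, 20, 29, 29, 20, 29]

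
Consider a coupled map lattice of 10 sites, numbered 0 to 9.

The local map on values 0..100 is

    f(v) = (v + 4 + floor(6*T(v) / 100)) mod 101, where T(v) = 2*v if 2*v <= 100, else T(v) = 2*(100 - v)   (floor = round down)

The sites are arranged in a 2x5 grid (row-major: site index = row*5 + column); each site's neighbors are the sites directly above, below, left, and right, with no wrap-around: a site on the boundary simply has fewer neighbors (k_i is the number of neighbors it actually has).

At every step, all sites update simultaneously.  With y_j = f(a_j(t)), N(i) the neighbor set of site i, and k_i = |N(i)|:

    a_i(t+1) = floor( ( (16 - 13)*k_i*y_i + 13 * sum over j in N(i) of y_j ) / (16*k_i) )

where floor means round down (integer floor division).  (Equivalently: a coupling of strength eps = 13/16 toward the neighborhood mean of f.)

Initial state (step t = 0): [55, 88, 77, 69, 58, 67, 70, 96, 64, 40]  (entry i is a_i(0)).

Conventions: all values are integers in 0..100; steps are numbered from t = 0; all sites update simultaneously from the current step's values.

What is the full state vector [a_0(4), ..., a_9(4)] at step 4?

Simulating step by step:
t=0: [55, 88, 77, 69, 58, 67, 70, 96, 64, 40]
t=1: [79, 78, 88, 74, 62, 71, 86, 81, 74, 65]
t=2: [81, 88, 85, 81, 75, 86, 84, 88, 80, 75]
t=3: [91, 89, 90, 86, 84, 88, 91, 89, 87, 83]
t=4: [93, 95, 93, 91, 89, 95, 94, 94, 91, 90]

Answer: [93, 95, 93, 91, 89, 95, 94, 94, 91, 90]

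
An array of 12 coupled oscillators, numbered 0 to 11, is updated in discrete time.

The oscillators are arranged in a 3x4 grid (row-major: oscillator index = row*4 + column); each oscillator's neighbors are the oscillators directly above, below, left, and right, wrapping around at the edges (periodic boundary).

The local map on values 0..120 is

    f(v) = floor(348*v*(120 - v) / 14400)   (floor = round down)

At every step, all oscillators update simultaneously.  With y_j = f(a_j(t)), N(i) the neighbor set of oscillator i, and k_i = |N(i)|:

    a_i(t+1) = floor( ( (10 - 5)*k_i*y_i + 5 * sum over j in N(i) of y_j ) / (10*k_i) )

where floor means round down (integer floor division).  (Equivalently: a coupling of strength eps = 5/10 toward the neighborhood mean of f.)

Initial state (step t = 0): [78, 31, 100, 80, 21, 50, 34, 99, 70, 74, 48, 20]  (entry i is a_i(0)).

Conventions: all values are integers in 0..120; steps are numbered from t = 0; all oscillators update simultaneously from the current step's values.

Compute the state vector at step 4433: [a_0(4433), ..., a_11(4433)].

Answer: [77, 77, 77, 77, 77, 77, 77, 77, 77, 77, 77, 77]
Key observation: The state at step 8, [80, 80, 80, 80, 80, 80, 80, 80, 80, 80, 80, 80], reappears at step 10: the system is in a cycle of period 2 from step 8 on.  Therefore the state at step 4433 equals the state at step 8 + ((4433 - 8) mod 2) = 9, which is [77, 77, 77, 77, 77, 77, 77, 77, 77, 77, 77, 77].

Derivation:
t=0: [78, 31, 100, 80, 21, 50, 34, 99, 70, 74, 48, 20]
t=1: [74, 69, 61, 66, 62, 75, 68, 55, 74, 80, 72, 60]
t=2: [83, 83, 85, 85, 84, 82, 84, 86, 82, 79, 83, 85]
t=3: [73, 74, 72, 71, 73, 74, 72, 71, 74, 76, 73, 71]
t=4: [82, 81, 82, 83, 82, 81, 82, 83, 82, 81, 82, 83]
t=5: [75, 75, 75, 74, 75, 75, 75, 74, 75, 75, 75, 74]
t=6: [81, 81, 81, 81, 81, 81, 81, 81, 81, 81, 81, 81]
t=7: [76, 76, 76, 76, 76, 76, 76, 76, 76, 76, 76, 76]
t=8: [80, 80, 80, 80, 80, 80, 80, 80, 80, 80, 80, 80]
t=9: [77, 77, 77, 77, 77, 77, 77, 77, 77, 77, 77, 77]
t=10: [80, 80, 80, 80, 80, 80, 80, 80, 80, 80, 80, 80]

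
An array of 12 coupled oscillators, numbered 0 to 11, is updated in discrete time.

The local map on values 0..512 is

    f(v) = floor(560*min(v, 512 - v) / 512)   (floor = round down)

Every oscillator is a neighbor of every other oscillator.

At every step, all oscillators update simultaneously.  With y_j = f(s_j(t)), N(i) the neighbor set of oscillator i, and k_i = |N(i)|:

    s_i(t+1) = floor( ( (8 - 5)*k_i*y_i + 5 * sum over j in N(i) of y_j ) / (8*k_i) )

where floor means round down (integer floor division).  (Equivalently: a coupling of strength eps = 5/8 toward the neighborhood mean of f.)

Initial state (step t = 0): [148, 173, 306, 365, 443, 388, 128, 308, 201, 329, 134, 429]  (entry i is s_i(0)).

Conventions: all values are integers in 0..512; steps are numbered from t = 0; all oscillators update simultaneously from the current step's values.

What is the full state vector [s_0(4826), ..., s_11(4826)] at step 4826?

Answer: [255, 255, 255, 255, 255, 255, 255, 255, 255, 255, 255, 255]
Key observation: The state at step 17, [278, 278, 278, 278, 278, 278, 278, 278, 278, 278, 278, 278], reappears at step 19: the system is in a cycle of period 2 from step 17 on.  Therefore the state at step 4826 equals the state at step 17 + ((4826 - 17) mod 2) = 18, which is [255, 255, 255, 255, 255, 255, 255, 255, 255, 255, 255, 255].

Derivation:
t=0: [148, 173, 306, 365, 443, 388, 128, 308, 201, 329, 134, 429]
t=1: [162, 171, 183, 162, 135, 154, 156, 182, 181, 175, 157, 140]
t=2: [177, 180, 185, 177, 168, 174, 175, 184, 184, 182, 175, 170]
t=3: [193, 194, 196, 193, 190, 192, 192, 196, 196, 195, 192, 190]
t=4: [211, 211, 212, 211, 209, 210, 210, 212, 212, 211, 210, 209]
t=5: [229, 229, 230, 229, 229, 229, 229, 230, 230, 229, 229, 229]
t=6: [250, 250, 250, 250, 250, 250, 250, 250, 250, 250, 250, 250]
t=7: [273, 273, 273, 273, 273, 273, 273, 273, 273, 273, 273, 273]
t=8: [261, 261, 261, 261, 261, 261, 261, 261, 261, 261, 261, 261]
t=9: [274, 274, 274, 274, 274, 274, 274, 274, 274, 274, 274, 274]
t=10: [260, 260, 260, 260, 260, 260, 260, 260, 260, 260, 260, 260]
t=11: [275, 275, 275, 275, 275, 275, 275, 275, 275, 275, 275, 275]
t=12: [259, 259, 259, 259, 259, 259, 259, 259, 259, 259, 259, 259]
t=13: [276, 276, 276, 276, 276, 276, 276, 276, 276, 276, 276, 276]
t=14: [258, 258, 258, 258, 258, 258, 258, 258, 258, 258, 258, 258]
t=15: [277, 277, 277, 277, 277, 277, 277, 277, 277, 277, 277, 277]
t=16: [257, 257, 257, 257, 257, 257, 257, 257, 257, 257, 257, 257]
t=17: [278, 278, 278, 278, 278, 278, 278, 278, 278, 278, 278, 278]
t=18: [255, 255, 255, 255, 255, 255, 255, 255, 255, 255, 255, 255]
t=19: [278, 278, 278, 278, 278, 278, 278, 278, 278, 278, 278, 278]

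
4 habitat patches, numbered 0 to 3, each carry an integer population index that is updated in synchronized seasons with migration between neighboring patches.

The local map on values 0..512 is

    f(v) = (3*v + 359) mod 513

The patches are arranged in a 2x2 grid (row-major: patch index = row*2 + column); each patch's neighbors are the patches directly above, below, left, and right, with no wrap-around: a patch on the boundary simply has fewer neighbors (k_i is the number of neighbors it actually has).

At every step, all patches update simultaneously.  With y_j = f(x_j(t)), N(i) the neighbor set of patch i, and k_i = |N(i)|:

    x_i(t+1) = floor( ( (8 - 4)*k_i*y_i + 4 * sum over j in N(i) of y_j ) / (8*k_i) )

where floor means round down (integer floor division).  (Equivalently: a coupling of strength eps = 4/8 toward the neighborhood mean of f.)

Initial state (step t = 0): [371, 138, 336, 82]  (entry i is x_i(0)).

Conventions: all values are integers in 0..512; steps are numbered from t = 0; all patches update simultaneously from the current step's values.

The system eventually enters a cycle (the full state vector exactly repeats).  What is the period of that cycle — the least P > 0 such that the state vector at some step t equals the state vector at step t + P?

Simulating step by step:
t=0: [371, 138, 336, 82]
t=1: [373, 264, 305, 196]
t=2: [319, 284, 345, 310]
t=3: [283, 230, 322, 269]
t=4: [171, 92, 230, 150]
t=5: [215, 224, 175, 184]
t=6: [339, 224, 407, 293]
t=7: [186, 143, 161, 117]
t=8: [353, 287, 314, 249]
t=9: [313, 215, 255, 157]
t=10: [283, 392, 196, 305]
t=11: [326, 362, 324, 359]
t=12: [336, 389, 332, 386]
t=13: [377, 458, 372, 452]
t=14: [392, 257, 384, 248]
t=15: [401, 198, 389, 185]
t=16: [246, 326, 356, 435]
t=17: [213, 204, 249, 240]
t=18: [377, 363, 174, 161]
t=19: [429, 409, 382, 362]
t=20: [185, 155, 371, 341]
t=21: [389, 344, 412, 367]
t=22: [355, 416, 261, 322]
t=23: [245, 208, 232, 195]
t=24: [158, 359, 139, 340]
t=25: [328, 373, 299, 344]
t=26: [329, 396, 285, 353]
t=27: [209, 182, 272, 245]
t=28: [371, 331, 209, 169]
t=29: [422, 362, 436, 376]
t=30: [179, 346, 200, 367]
t=31: [395, 389, 427, 421]
t=32: [152, 272, 72, 191]
t=33: [203, 254, 211, 262]
t=34: [371, 191, 383, 203]
t=35: [448, 434, 466, 452]
t=36: [167, 146, 194, 173]
t=37: [351, 320, 392, 360]
t=38: [393, 346, 454, 407]
t=39: [394, 323, 229, 158]
t=40: [81, 231, 90, 240]
t=41: [80, 48, 93, 62]
t=42: [200, 281, 92, 173]
t=43: [297, 290, 263, 257]
t=44: [193, 183, 143, 133]
t=45: [380, 365, 305, 290]
t=46: [405, 383, 293, 270]
t=47: [191, 285, 150, 245]
t=48: [330, 215, 269, 155]
t=49: [319, 404, 228, 313]
t=50: [157, 156, 149, 148]
t=51: [310, 308, 298, 296]
t=52: [252, 249, 234, 231]
t=53: [73, 68, 46, 41]
t=54: [169, 161, 385, 377]
t=55: [380, 368, 448, 436]
t=56: [386, 368, 232, 214]
t=57: [362, 463, 259, 360]
t=58: [289, 312, 263, 286]
t=59: [197, 232, 158, 193]
t=60: [305, 230, 375, 299]
t=61: [244, 131, 348, 235]
t=62: [186, 145, 214, 173]
t=63: [394, 332, 436, 374]
t=64: [115, 278, 178, 341]
t=65: [232, 220, 326, 314]
t=66: [218, 329, 231, 341]
t=67: [336, 374, 227, 264]
t=68: [287, 344, 123, 179]
t=69: [242, 326, 251, 336]
t=70: [128, 255, 143, 269]
t=71: [208, 141, 230, 163]
t=72: [308, 335, 212, 240]
t=73: [333, 246, 318, 231]
t=74: [255, 125, 233, 102]
t=75: [112, 173, 78, 139]
t=76: [202, 293, 151, 242]
t=77: [353, 233, 277, 157]
t=78: [245, 193, 259, 207]
t=79: [167, 346, 188, 367]
t=80: [368, 380, 400, 412]
t=81: [341, 359, 133, 151]
t=82: [341, 368, 286, 313]
t=83: [335, 375, 252, 293]
t=84: [305, 366, 182, 242]
t=85: [329, 292, 272, 235]
t=86: [249, 194, 164, 108]
t=87: [231, 276, 231, 276]
t=88: [59, 127, 59, 127]
t=89: [74, 176, 74, 176]
t=90: [144, 297, 144, 297]
t=91: [264, 237, 264, 237]
t=92: [104, 64, 104, 64]
t=93: [128, 68, 128, 68]
t=94: [185, 95, 185, 95]
t=95: [333, 198, 333, 198]
t=96: [359, 413, 359, 413]
t=97: [322, 146, 322, 146]
t=98: [295, 287, 295, 287]
t=99: [212, 200, 212, 200]
t=100: [473, 455, 473, 455]
t=101: [225, 198, 225, 198]
t=102: [116, 332, 116, 332]
t=103: [227, 295, 227, 295]
t=104: [65, 167, 65, 167]
t=105: [117, 270, 117, 270]
t=106: [183, 156, 183, 156]
t=107: [374, 334, 374, 334]
t=108: [425, 365, 425, 365]
t=109: [178, 344, 178, 344]
t=110: [376, 368, 376, 368]
t=111: [455, 443, 455, 443]
t=112: [176, 158, 176, 158]
t=113: [360, 333, 360, 333]
t=114: [392, 352, 392, 352]
t=115: [479, 419, 479, 419]
t=116: [212, 122, 212, 122]
t=117: [414, 279, 414, 279]
t=118: [89, 143, 89, 143]
t=119: [153, 234, 153, 234]
t=120: [237, 102, 237, 102]
t=121: [71, 125, 71, 125]
t=122: [99, 180, 99, 180]
t=123: [203, 325, 203, 325]
t=124: [418, 344, 418, 344]
t=125: [146, 292, 146, 292]
t=126: [265, 227, 265, 227]
t=127: [99, 42, 99, 42]
t=128: [228, 399, 228, 399]
t=129: [17, 17, 17, 17]
t=130: [410, 410, 410, 410]
t=131: [50, 50, 50, 50]
t=132: [509, 509, 509, 509]
t=133: [347, 347, 347, 347]
t=134: [374, 374, 374, 374]
t=135: [455, 455, 455, 455]
t=136: [185, 185, 185, 185]
t=137: [401, 401, 401, 401]
t=138: [23, 23, 23, 23]
t=139: [428, 428, 428, 428]
t=140: [104, 104, 104, 104]
t=141: [158, 158, 158, 158]
t=142: [320, 320, 320, 320]
t=143: [293, 293, 293, 293]
t=144: [212, 212, 212, 212]
t=145: [482, 482, 482, 482]
t=146: [266, 266, 266, 266]
t=147: [131, 131, 131, 131]
t=148: [239, 239, 239, 239]
t=149: [50, 50, 50, 50]

Answer: 18
Key observation: The state at step 131, [50, 50, 50, 50], reappears at step 149 — and no state repeats earlier — so the cycle the system enters has period 18.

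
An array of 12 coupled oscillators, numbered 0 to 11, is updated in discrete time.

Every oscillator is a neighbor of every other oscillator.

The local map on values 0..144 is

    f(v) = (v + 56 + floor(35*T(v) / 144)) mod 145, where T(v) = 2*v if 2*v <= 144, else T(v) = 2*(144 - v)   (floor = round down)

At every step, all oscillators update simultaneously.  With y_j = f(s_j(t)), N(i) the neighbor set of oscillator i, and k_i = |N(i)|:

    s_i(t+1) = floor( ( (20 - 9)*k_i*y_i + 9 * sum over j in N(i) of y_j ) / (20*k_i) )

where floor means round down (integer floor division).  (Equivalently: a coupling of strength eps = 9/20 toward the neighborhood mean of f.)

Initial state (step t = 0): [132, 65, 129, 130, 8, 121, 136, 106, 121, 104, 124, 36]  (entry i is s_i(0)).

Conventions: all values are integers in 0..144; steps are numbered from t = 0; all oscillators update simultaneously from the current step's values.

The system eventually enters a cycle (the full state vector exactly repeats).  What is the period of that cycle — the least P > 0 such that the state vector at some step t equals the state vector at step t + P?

Answer: 2
Key observation: The state at step 9, [37, 37, 37, 37, 37, 37, 37, 37, 37, 37, 37, 37], reappears at step 11 — and no state repeats earlier — so the cycle the system enters has period 2.

Derivation:
t=0: [132, 65, 129, 130, 8, 121, 136, 106, 121, 104, 124, 36]
t=1: [47, 27, 47, 47, 57, 45, 48, 41, 45, 40, 45, 78]
t=2: [119, 104, 119, 119, 126, 117, 120, 114, 117, 114, 117, 66]
t=3: [40, 36, 40, 40, 41, 39, 40, 38, 39, 38, 39, 23]
t=4: [113, 110, 113, 113, 113, 112, 113, 111, 112, 111, 112, 100]
t=5: [38, 37, 38, 38, 38, 37, 38, 37, 37, 37, 37, 34]
t=6: [111, 110, 111, 111, 111, 110, 111, 110, 110, 110, 110, 108]
t=7: [37, 37, 37, 37, 37, 37, 37, 37, 37, 37, 37, 36]
t=8: [109, 109, 109, 109, 109, 109, 109, 109, 109, 109, 109, 109]
t=9: [37, 37, 37, 37, 37, 37, 37, 37, 37, 37, 37, 37]
t=10: [110, 110, 110, 110, 110, 110, 110, 110, 110, 110, 110, 110]
t=11: [37, 37, 37, 37, 37, 37, 37, 37, 37, 37, 37, 37]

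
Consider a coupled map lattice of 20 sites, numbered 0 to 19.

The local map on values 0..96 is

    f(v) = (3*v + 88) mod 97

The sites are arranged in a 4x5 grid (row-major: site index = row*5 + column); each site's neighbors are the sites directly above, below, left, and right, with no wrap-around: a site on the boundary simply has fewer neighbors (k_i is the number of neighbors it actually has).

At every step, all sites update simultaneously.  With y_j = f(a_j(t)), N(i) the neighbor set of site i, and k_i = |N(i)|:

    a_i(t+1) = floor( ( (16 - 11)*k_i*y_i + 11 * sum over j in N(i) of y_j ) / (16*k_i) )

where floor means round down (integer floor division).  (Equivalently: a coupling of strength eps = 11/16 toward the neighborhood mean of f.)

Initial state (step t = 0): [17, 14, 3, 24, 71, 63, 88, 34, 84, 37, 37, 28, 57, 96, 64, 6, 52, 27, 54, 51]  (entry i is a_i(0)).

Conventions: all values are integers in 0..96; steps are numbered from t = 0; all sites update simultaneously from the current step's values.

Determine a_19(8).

Simulating step by step:
t=0: [17, 14, 3, 24, 71, 63, 88, 34, 84, 37, 37, 28, 57, 96, 64, 6, 52, 27, 54, 51]
t=1: [53, 33, 43, 33, 26, 50, 67, 59, 57, 34, 39, 54, 76, 70, 58, 21, 51, 61, 64, 63]
t=2: [62, 67, 64, 64, 84, 50, 74, 57, 65, 75, 38, 48, 44, 44, 63, 36, 57, 60, 65, 78]
t=3: [72, 72, 83, 78, 52, 38, 47, 58, 62, 57, 21, 32, 43, 57, 44, 25, 46, 64, 57, 68]
t=4: [11, 25, 40, 50, 48, 25, 41, 52, 64, 56, 53, 51, 59, 53, 38, 50, 64, 54, 55, 31]
t=5: [52, 33, 41, 45, 48, 42, 44, 47, 62, 49, 52, 53, 57, 55, 48, 61, 60, 67, 62, 49]
t=6: [53, 49, 40, 40, 35, 35, 42, 43, 53, 48, 50, 53, 61, 63, 44, 66, 74, 79, 69, 53]
t=7: [63, 32, 22, 41, 47, 56, 42, 35, 43, 51, 68, 44, 57, 53, 48, 50, 46, 33, 40, 26]
t=8: [77, 63, 63, 31, 32, 43, 52, 58, 43, 36, 30, 28, 65, 40, 50, 25, 46, 53, 52, 39]

Answer: a_19(8) = 39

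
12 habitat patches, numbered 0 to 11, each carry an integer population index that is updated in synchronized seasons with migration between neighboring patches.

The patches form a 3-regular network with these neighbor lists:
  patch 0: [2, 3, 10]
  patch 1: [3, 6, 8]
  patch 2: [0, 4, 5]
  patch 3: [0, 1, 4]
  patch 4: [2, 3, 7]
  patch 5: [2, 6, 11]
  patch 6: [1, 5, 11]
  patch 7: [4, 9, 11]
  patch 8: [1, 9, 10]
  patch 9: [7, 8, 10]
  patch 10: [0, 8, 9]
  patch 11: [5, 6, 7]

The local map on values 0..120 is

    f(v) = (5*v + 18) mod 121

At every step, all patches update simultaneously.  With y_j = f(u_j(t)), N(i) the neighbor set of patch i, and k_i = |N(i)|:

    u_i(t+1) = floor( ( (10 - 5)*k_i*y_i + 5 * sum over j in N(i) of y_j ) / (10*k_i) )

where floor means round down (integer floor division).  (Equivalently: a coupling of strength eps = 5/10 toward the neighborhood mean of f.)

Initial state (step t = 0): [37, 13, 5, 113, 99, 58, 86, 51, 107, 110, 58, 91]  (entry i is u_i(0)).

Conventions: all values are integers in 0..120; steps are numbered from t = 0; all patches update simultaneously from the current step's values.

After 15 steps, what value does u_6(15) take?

Simulating step by step:
t=0: [37, 13, 5, 113, 99, 58, 86, 51, 107, 110, 58, 91]
t=1: [75, 83, 51, 81, 43, 72, 85, 52, 73, 69, 72, 85]
t=2: [32, 61, 41, 65, 77, 39, 67, 50, 24, 11, 15, 61]
t=3: [77, 78, 82, 80, 58, 95, 97, 45, 49, 59, 71, 78]
t=4: [41, 38, 51, 52, 53, 26, 26, 30, 31, 40, 27, 27]
t=5: [67, 62, 43, 56, 39, 28, 37, 51, 62, 70, 57, 32]
t=6: [93, 80, 96, 76, 79, 60, 71, 41, 68, 32, 64, 53]
t=7: [84, 54, 48, 55, 50, 48, 33, 75, 92, 80, 96, 51]
t=8: [51, 61, 27, 50, 29, 26, 46, 33, 76, 54, 47, 33]
t=9: [27, 51, 32, 38, 41, 30, 31, 56, 40, 41, 24, 46]
t=10: [42, 54, 58, 71, 84, 42, 40, 63, 73, 79, 47, 28]
t=11: [68, 44, 81, 43, 65, 86, 80, 72, 27, 45, 35, 67]
t=12: [98, 91, 80, 111, 81, 80, 79, 43, 47, 20, 60, 81]
t=13: [48, 80, 50, 76, 72, 55, 62, 95, 56, 92, 63, 66]
t=14: [33, 57, 26, 31, 19, 61, 78, 43, 71, 83, 76, 77]
t=15: [50, 48, 56, 65, 88, 59, 52, 93, 32, 61, 41, 59]

Answer: u_6(15) = 52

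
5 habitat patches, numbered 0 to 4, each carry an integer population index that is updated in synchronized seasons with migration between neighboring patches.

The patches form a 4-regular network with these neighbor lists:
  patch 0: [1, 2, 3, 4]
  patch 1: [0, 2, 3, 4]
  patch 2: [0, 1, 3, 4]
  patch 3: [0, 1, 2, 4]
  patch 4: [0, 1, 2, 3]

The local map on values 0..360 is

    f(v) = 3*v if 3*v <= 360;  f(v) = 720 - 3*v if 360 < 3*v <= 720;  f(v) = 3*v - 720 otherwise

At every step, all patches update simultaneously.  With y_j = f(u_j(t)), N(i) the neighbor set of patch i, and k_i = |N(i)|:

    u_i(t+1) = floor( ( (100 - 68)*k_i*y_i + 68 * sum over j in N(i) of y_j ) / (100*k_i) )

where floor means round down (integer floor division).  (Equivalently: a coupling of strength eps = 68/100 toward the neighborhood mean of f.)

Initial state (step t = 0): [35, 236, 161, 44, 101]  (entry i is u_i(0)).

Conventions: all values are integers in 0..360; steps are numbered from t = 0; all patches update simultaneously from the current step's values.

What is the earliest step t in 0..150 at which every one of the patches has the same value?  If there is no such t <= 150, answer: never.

Simulating step by step:
t=0: [35, 236, 161, 44, 101]  (not all equal)
t=1: [149, 135, 169, 153, 179]  (not all equal)
t=2: [252, 258, 243, 250, 239]  (not all equal)
t=3: [27, 30, 23, 26, 22]  (not all equal)
t=4: [77, 78, 75, 76, 75]  (not all equal)
t=5: [228, 229, 228, 228, 228]  (not all equal)
t=6: [35, 35, 35, 35, 35]  (all equal)

Answer: 6
Key observation: Synchronization is absorbing here: once all patches are equal they stay equal, and step 6 is the first all-equal step.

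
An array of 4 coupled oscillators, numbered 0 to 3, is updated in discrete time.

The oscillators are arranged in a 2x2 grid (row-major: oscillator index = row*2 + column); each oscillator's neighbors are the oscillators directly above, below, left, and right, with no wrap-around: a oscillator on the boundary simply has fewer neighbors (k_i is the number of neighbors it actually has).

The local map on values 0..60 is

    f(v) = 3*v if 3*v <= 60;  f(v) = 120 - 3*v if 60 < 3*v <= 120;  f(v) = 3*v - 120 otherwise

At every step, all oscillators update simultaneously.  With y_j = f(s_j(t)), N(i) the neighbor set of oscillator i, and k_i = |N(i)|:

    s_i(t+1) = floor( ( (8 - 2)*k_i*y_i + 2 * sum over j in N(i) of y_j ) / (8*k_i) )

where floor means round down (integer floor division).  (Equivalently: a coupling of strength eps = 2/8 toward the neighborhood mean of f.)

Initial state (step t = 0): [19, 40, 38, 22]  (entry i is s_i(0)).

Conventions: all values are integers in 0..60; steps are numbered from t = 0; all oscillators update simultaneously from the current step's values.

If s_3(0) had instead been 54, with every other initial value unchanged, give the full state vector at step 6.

Answer: [21, 11, 7, 10]
Key observation: This trace re-runs the system from the modified initial state.

Derivation:
t=0: [19, 40, 38, 54]
t=1: [43, 12, 16, 32]
t=2: [17, 31, 40, 28]
t=3: [41, 31, 10, 30]
t=4: [9, 24, 26, 29]
t=5: [31, 43, 39, 36]
t=6: [21, 11, 7, 10]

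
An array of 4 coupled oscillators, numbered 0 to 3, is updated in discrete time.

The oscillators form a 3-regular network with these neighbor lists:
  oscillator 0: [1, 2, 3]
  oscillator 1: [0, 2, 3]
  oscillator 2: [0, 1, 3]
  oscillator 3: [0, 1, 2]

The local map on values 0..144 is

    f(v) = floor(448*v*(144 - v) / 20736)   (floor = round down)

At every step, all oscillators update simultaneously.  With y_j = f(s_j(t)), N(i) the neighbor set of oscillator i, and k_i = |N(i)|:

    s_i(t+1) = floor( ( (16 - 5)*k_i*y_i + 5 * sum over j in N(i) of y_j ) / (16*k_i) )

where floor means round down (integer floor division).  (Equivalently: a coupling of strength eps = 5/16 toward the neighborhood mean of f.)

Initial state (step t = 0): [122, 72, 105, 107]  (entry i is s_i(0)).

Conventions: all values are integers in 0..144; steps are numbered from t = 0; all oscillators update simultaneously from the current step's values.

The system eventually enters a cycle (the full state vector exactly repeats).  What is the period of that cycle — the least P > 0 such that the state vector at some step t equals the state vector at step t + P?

Answer: 2
Key observation: The state at step 10, [108, 108, 108, 108], reappears at step 12 — and no state repeats earlier — so the cycle the system enters has period 2.

Derivation:
t=0: [122, 72, 105, 107]
t=1: [68, 100, 86, 85]
t=2: [108, 99, 106, 106]
t=3: [85, 92, 87, 87]
t=4: [107, 104, 106, 106]
t=5: [85, 88, 87, 87]
t=6: [107, 106, 107, 107]
t=7: [85, 86, 85, 85]
t=8: [107, 107, 107, 107]
t=9: [85, 85, 85, 85]
t=10: [108, 108, 108, 108]
t=11: [84, 84, 84, 84]
t=12: [108, 108, 108, 108]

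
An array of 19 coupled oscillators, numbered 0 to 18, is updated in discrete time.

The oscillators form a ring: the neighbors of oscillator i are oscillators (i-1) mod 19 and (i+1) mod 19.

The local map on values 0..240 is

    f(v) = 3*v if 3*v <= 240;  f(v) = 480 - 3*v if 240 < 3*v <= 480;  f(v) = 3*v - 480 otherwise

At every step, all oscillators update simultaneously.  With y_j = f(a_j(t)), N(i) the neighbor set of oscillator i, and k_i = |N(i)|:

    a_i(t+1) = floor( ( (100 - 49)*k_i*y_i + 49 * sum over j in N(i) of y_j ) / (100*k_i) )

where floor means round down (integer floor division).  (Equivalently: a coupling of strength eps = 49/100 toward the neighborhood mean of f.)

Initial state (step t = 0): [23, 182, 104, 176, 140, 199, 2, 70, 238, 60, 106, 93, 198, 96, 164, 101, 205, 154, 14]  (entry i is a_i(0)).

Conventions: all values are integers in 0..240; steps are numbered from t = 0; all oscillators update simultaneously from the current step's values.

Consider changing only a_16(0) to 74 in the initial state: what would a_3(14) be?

Simulating step by step:
t=0: [23, 182, 104, 176, 140, 199, 2, 70, 238, 60, 106, 93, 198, 96, 164, 101, 74, 154, 14]
t=1: [61, 91, 113, 80, 71, 75, 83, 165, 214, 188, 175, 170, 154, 128, 96, 147, 160, 73, 42]
t=2: [174, 184, 181, 209, 222, 223, 176, 103, 106, 93, 50, 30, 40, 100, 130, 66, 63, 142, 162]
t=3: [40, 62, 85, 135, 177, 153, 112, 138, 173, 178, 147, 112, 127, 143, 138, 169, 158, 75, 26]
t=4: [125, 179, 178, 105, 49, 58, 94, 78, 49, 46, 68, 107, 98, 66, 52, 31, 64, 135, 124]
t=5: [93, 68, 81, 133, 158, 173, 200, 203, 166, 156, 176, 176, 182, 184, 150, 132, 139, 111, 99]
t=6: [197, 211, 190, 100, 32, 50, 102, 99, 43, 22, 39, 52, 63, 60, 53, 65, 88, 135, 178]
t=7: [107, 127, 127, 137, 129, 142, 170, 167, 126, 93, 114, 154, 178, 177, 172, 191, 176, 104, 73]
t=8: [159, 113, 91, 82, 77, 57, 33, 43, 106, 161, 124, 56, 44, 48, 53, 68, 88, 151, 191]
t=9: [58, 123, 197, 226, 217, 168, 123, 129, 114, 67, 96, 144, 143, 144, 166, 195, 166, 89, 54]
t=10: [155, 126, 132, 170, 141, 81, 85, 108, 142, 183, 158, 84, 49, 41, 46, 62, 87, 152, 177]
t=11: [45, 76, 75, 49, 94, 189, 211, 147, 82, 49, 75, 153, 160, 132, 146, 182, 163, 78, 35]
t=12: [150, 204, 206, 178, 158, 130, 108, 114, 164, 187, 155, 65, 25, 53, 58, 46, 78, 147, 143]
t=13: [60, 108, 115, 62, 38, 85, 135, 111, 59, 47, 75, 121, 124, 142, 161, 170, 162, 89, 42]
t=14: [160, 156, 152, 155, 158, 161, 129, 136, 160, 170, 177, 141, 96, 54, 22, 17, 62, 140, 160]

Answer: a_3(14) = 155
Key observation: This trace re-runs the system from the modified initial state.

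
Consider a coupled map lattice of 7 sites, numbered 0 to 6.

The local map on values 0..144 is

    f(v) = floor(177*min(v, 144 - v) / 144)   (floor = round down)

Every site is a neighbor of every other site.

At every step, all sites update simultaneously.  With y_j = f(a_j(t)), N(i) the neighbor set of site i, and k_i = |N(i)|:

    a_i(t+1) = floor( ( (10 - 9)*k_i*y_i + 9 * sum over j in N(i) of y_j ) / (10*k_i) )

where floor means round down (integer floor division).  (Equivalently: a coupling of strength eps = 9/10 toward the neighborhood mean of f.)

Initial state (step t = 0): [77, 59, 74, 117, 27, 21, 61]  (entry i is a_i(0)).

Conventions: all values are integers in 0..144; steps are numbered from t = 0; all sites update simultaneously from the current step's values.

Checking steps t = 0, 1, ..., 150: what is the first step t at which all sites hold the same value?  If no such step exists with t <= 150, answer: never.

Answer: 2
Key observation: Synchronization is absorbing here: once all sites are equal they stay equal, and step 2 is the first all-equal step.

Derivation:
t=0: [77, 59, 74, 117, 27, 21, 61]  (not all equal)
t=1: [56, 57, 56, 59, 59, 59, 57]  (not all equal)
t=2: [70, 70, 70, 70, 70, 70, 70]  (all equal)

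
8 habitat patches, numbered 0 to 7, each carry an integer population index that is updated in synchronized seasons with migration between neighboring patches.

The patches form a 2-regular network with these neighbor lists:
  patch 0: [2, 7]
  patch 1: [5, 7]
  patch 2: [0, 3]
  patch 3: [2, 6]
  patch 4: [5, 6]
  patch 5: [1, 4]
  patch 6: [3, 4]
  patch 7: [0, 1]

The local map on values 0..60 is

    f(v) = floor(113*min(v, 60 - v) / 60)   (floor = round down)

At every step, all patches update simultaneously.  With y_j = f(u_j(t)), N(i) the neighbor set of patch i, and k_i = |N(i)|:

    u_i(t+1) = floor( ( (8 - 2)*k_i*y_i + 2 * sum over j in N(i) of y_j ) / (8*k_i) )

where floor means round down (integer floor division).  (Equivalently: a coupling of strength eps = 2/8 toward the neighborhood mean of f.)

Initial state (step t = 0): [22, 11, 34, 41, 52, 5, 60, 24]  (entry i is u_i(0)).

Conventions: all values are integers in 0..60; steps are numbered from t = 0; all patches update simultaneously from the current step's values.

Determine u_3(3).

Answer: u_3(3) = 34

Derivation:
t=0: [22, 11, 34, 41, 52, 5, 60, 24]
t=1: [42, 21, 45, 32, 12, 11, 6, 41]
t=2: [32, 36, 31, 43, 20, 22, 17, 35]
t=3: [51, 44, 51, 34, 36, 41, 32, 47]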